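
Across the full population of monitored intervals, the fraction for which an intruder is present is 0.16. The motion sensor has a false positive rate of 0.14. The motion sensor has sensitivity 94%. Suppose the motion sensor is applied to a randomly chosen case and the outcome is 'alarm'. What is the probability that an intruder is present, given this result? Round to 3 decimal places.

P(H | E) ≈ 0.561

Write H for 'an intruder is present'. Prior odds H:¬H = 0.16/0.84 = 0.19048. For the 'alarm' outcome, the likelihood ratio is 0.94/0.14 = 6.7143.
Posterior odds = 0.19048 × 6.7143 = 1.2789, so P(H|E) = 1.2789/(1+1.2789) = 0.561.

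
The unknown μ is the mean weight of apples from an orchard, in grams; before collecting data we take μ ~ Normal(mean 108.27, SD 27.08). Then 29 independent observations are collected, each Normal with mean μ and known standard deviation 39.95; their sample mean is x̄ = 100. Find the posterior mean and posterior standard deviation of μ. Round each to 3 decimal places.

Prior precision 1/τ₀² = 1/27.08² = 0.00136365; data precision n/σ² = 29/39.95² = 0.0181704.
Posterior precision = 0.00136365 + 0.0181704 = 0.0195340, giving posterior SD = 1/√0.0195340 = 7.155.
Posterior mean = (0.00136365·108.27 + 0.0181704·100) / 0.0195340 = 100.577.

Posterior mean ≈ 100.577; posterior SD ≈ 7.155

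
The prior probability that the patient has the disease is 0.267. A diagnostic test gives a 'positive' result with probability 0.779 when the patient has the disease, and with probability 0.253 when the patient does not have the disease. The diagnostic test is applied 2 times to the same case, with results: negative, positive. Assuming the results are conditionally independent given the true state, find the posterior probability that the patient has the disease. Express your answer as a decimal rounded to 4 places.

Posterior P(H) ≈ 0.2491

With H the event that the patient has the disease, the joint likelihood of the observed sequence is P(data|H) = 0.221·0.779 = 0.17216 and P(data|¬H) = 0.747·0.253 = 0.18899.
Bayes: P(H|data) = 0.267·0.17216 / (0.267·0.17216 + 0.733·0.18899) = 0.045966/0.18450 = 0.2491.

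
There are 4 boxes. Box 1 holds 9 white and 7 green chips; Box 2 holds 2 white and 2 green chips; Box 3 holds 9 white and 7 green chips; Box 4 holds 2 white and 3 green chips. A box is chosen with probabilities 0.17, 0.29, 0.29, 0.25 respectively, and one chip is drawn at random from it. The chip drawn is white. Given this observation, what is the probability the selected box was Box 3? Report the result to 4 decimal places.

P(white|Box 1) = 0.5625; P(white|Box 2) = 0.5; P(white|Box 3) = 0.5625; P(white|Box 4) = 0.4.
Prior × likelihood for each source: 0.17·0.5625=0.09563, 0.29·0.5=0.1450, 0.29·0.5625=0.1631, 0.25·0.4=0.1000. Summing gives P(white) = 0.50375.
P(Box 3 | white) = 0.1631 / 0.50375 = 0.3238.

Posterior probability ≈ 0.3238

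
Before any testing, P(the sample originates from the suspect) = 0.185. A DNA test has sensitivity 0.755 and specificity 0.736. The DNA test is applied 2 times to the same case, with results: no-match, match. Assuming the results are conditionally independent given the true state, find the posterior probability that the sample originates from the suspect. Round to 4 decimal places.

Posterior P(H) ≈ 0.1777

With H the event that the sample originates from the suspect, the joint likelihood of the observed sequence is P(data|H) = 0.245·0.755 = 0.18498 and P(data|¬H) = 0.736·0.264 = 0.19430.
Bayes: P(H|data) = 0.185·0.18498 / (0.185·0.18498 + 0.815·0.19430) = 0.034220/0.19258 = 0.1777.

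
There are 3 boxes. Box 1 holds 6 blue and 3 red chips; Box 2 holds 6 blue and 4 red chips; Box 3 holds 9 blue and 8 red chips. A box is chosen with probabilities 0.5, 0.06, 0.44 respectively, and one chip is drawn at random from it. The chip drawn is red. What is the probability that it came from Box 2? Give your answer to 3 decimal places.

P(red|Box 1) = 0.3333; P(red|Box 2) = 0.4; P(red|Box 3) = 0.4706.
Prior × likelihood for each source: 0.5·0.3333=0.1667, 0.06·0.4=0.02400, 0.44·0.4706=0.2071. Summing gives P(red) = 0.39773.
P(Box 2 | red) = 0.02400 / 0.39773 = 0.060.

Posterior probability ≈ 0.060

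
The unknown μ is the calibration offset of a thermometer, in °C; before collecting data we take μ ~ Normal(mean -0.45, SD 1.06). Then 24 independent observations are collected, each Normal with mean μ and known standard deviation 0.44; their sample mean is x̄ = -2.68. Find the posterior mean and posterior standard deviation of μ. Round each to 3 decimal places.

Posterior mean ≈ -2.664; posterior SD ≈ 0.089

Prior precision 1/τ₀² = 1/1.06² = 0.889996; data precision n/σ² = 24/0.44² = 123.967.
Posterior precision = 0.889996 + 123.967 = 124.857, giving posterior SD = 1/√124.857 = 0.089.
Posterior mean = (0.889996·-0.45 + 123.967·-2.68) / 124.857 = -2.664.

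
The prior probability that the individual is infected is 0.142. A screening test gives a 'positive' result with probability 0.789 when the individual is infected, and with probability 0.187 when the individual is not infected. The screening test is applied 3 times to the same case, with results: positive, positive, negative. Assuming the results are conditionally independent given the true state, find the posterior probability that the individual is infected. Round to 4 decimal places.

Let H be the event that the individual is infected; start with P(H) = 0.142. P('positive'|H) = 0.789, P('positive'|¬H) = 0.187.
Update on result 1 ('positive'): P(H) ← 0.789·0.1420 / (0.789·0.1420 + 0.187·0.8580) = 0.11204/0.27248 = 0.4112.
Update on result 2 ('positive'): P(H) ← 0.789·0.4112 / (0.789·0.4112 + 0.187·0.5888) = 0.32442/0.43453 = 0.7466.
Update on result 3 ('negative'): P(H) ← 0.211·0.7466 / (0.211·0.7466 + 0.813·0.2534) = 0.15753/0.36355 = 0.4333.

Posterior P(H) ≈ 0.4333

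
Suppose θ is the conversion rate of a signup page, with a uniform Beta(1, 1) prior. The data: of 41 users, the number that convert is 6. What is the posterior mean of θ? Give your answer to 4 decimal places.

Posterior mean ≈ 0.1628

The binomial likelihood is conjugate to the Beta prior: with 6 successes and 35 failures, the posterior is Beta(1+6, 1+35) = Beta(7, 36).
Posterior mean = α/(α+β) = 7/43 = 0.1628.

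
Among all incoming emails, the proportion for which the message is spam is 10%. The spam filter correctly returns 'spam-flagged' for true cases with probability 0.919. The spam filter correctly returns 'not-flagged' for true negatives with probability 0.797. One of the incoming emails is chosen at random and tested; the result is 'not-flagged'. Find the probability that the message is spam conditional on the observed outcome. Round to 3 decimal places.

P(H | E) ≈ 0.011

Write H for 'the message is spam'. Prior odds H:¬H = 0.1/0.9 = 0.11111. For the 'not-flagged' outcome, the likelihood ratio is 0.081/0.797 = 0.10163.
Posterior odds = 0.11111 × 0.10163 = 0.011292, so P(H|E) = 0.011292/(1+0.011292) = 0.011.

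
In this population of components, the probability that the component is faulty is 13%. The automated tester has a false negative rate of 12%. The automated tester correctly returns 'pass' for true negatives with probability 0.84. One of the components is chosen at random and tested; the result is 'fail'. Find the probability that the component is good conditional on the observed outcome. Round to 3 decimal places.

Let H be the event that the component is faulty. P(H) = 0.13, so P(¬H) = 0.87. With E the 'fail' result, P(E|H) = 0.88 and P(E|¬H) = 0.16.
P(E) = 0.88·0.13 + 0.16·0.87 = 0.11440 + 0.13920 = 0.25360.
By Bayes' theorem, P(H|E) = 0.11440 / 0.25360 = 0.451. Hence P(¬H|E) = 1 − 0.451 = 0.549.

P(¬H | E) ≈ 0.549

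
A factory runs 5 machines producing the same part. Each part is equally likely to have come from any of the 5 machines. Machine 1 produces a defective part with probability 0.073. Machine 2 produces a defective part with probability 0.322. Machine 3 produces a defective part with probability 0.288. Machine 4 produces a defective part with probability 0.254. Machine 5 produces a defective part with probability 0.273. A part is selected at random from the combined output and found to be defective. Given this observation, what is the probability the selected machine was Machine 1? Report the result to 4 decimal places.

P(defective|M1) = 0.073; P(defective|M2) = 0.322; P(defective|M3) = 0.288; P(defective|M4) = 0.254; P(defective|M5) = 0.273.
Prior × likelihood for each source: 0.2·0.073=0.01460, 0.2·0.322=0.06440, 0.2·0.288=0.05760, 0.2·0.254=0.05080, 0.2·0.273=0.05460. Summing gives P(defective) = 0.24200.
P(Machine 1 | defective) = 0.01460 / 0.24200 = 0.0603.

Posterior probability ≈ 0.0603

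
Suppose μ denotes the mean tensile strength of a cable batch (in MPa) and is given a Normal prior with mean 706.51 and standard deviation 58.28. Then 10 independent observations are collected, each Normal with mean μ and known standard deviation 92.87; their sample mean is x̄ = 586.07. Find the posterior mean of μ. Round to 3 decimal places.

Posterior mean ≈ 610.460

Prior precision 1/τ₀² = 1/58.28² = 0.00029442; data precision n/σ² = 10/92.87² = 0.00115944.
Posterior precision = 0.00029442 + 0.00115944 = 0.00145386.
Posterior mean = (0.00029442·706.51 + 0.00115944·586.07) / 0.00145386 = 610.460.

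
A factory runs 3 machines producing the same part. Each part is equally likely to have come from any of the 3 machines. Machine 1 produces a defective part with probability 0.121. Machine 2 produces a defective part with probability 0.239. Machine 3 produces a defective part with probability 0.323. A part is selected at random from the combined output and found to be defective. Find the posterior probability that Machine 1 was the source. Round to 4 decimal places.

Posterior probability ≈ 0.1772

Tabulate prior·likelihood by source: [1] prior 0.333333, lik 0.121, product 0.04033; [2] prior 0.333333, lik 0.239, product 0.07967; [3] prior 0.333333, lik 0.323, product 0.1077.
Normalizing constant = 0.22767; the posterior for Machine 1 is its product over the sum, 0.04033/0.22767 = 0.1772.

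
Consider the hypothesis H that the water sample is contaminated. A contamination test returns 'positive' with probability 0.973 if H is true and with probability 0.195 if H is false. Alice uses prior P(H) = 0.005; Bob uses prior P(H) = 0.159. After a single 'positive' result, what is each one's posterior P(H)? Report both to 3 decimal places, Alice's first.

Alice: 0.024; Bob: 0.485

The likelihood ratio for a 'positive' result is 0.973/0.195 = 4.9897.
Alice: prior odds 0.005/0.995 = 0.0050251; posterior odds 0.025074; posterior probability 0.024.
Bob: prior odds 0.159/0.841 = 0.18906; posterior odds 0.94336; posterior probability 0.485.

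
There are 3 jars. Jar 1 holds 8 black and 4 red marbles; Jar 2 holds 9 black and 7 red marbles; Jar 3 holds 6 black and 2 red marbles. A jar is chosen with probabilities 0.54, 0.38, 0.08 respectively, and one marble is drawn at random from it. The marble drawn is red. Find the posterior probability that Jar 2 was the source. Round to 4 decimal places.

Posterior probability ≈ 0.4539

Tabulate prior·likelihood by source: [1] prior 0.54, lik 0.3333, product 0.1800; [2] prior 0.38, lik 0.4375, product 0.1663; [3] prior 0.08, lik 0.25, product 0.02000.
Normalizing constant = 0.36625; the posterior for Jar 2 is its product over the sum, 0.1663/0.36625 = 0.4539.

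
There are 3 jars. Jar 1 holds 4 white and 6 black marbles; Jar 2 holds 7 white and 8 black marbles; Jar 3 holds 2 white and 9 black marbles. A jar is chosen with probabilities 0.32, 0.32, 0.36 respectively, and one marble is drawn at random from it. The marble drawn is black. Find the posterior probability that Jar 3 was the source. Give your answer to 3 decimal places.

P(black|Jar 1) = 0.6; P(black|Jar 2) = 0.5333; P(black|Jar 3) = 0.8182.
Prior × likelihood for each source: 0.32·0.6=0.1920, 0.32·0.5333=0.1707, 0.36·0.8182=0.2945. Summing gives P(black) = 0.65721.
P(Jar 3 | black) = 0.2945 / 0.65721 = 0.448.

Posterior probability ≈ 0.448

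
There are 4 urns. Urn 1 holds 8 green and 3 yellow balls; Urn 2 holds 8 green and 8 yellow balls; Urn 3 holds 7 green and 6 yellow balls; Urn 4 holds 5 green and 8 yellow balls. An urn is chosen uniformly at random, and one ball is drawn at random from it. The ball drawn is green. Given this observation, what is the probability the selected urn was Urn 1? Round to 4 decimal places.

P(green|Urn 1) = 0.7273; P(green|Urn 2) = 0.5; P(green|Urn 3) = 0.5385; P(green|Urn 4) = 0.3846.
Prior × likelihood for each source: 0.25·0.7273=0.1818, 0.25·0.5=0.1250, 0.25·0.5385=0.1346, 0.25·0.3846=0.09615. Summing gives P(green) = 0.53759.
P(Urn 1 | green) = 0.1818 / 0.53759 = 0.3382.

Posterior probability ≈ 0.3382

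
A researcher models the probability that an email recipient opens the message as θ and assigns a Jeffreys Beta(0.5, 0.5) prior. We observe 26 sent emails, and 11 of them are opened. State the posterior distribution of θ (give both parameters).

Posterior: Beta(11.5, 15.5)

The binomial likelihood is conjugate to the Beta prior: with 11 successes and 15 failures, the posterior is Beta(0.5+11, 0.5+15) = Beta(11.5, 15.5).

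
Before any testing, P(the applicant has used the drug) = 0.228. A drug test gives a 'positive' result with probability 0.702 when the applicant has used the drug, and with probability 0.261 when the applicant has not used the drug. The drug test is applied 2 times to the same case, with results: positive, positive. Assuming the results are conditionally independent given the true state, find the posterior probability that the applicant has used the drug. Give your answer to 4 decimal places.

With H the event that the applicant has used the drug, the joint likelihood of the observed sequence is P(data|H) = 0.702·0.702 = 0.49280 and P(data|¬H) = 0.261·0.261 = 0.068121.
Bayes: P(H|data) = 0.228·0.49280 / (0.228·0.49280 + 0.772·0.068121) = 0.11236/0.16495 = 0.6812.

Posterior P(H) ≈ 0.6812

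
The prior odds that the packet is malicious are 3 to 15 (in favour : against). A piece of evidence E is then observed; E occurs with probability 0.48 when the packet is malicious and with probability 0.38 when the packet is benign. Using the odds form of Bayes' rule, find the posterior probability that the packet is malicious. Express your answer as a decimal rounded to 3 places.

Prior odds = 3/15 = 0.20000.
Likelihood ratio for E = 0.48/0.38 = 1.2632.
Posterior odds = prior odds × LR = 0.25263.
Posterior probability = odds/(1+odds) = 0.25263/1.2526 = 0.202.

Posterior probability ≈ 0.202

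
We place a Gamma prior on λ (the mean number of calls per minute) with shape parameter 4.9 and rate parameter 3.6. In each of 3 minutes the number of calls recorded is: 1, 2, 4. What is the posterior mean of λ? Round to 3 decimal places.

Total count ∑xᵢ = 7 over n = 3 minutes.
Gamma is conjugate to the Poisson likelihood: posterior is Gamma(shape = 4.9+7 = 11.9, rate = 3.6+3 = 6.6).
E[λ | data] = 11.9/6.6 = 1.803.

Posterior mean ≈ 1.803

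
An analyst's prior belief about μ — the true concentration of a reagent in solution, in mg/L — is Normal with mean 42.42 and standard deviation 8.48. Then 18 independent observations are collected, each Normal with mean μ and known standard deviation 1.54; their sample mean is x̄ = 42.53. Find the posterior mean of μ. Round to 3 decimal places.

Prior precision 1/τ₀² = 1/8.48² = 0.0139062; data precision n/σ² = 18/1.54² = 7.58981.
Posterior precision = 0.0139062 + 7.58981 = 7.60372.
Posterior mean = (0.0139062·42.42 + 7.58981·42.53) / 7.60372 = 42.530.

Posterior mean ≈ 42.530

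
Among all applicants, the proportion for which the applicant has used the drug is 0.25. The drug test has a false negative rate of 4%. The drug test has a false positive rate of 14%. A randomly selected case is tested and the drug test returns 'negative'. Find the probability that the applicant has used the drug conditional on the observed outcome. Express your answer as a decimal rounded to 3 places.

Let H be the event that the applicant has used the drug. P(H) = 0.25, so P(¬H) = 0.75. With E the 'negative' result, P(E|H) = 0.04 and P(E|¬H) = 0.86.
P(E) = 0.04·0.25 + 0.86·0.75 = 0.010000 + 0.64500 = 0.65500.
By Bayes' theorem, P(H|E) = 0.010000 / 0.65500 = 0.015.

P(H | E) ≈ 0.015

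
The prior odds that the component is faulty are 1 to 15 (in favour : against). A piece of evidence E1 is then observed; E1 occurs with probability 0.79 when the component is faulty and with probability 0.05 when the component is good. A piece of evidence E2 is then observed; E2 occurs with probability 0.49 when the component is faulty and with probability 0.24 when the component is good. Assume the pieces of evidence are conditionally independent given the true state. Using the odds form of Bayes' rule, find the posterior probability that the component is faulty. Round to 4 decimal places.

Prior odds = 1/15 = 0.066667. In log-odds, ln(0.066667) = -2.7081.
Add log likelihood ratios: ln(15.800) + ln(2.0417) = 3.4738.
Posterior log-odds = 0.76573, so posterior odds = exp(0.76573) = 2.1506. Converting, P(H|E) = 2.1506/3.1506 = 0.6826.

Posterior probability ≈ 0.6826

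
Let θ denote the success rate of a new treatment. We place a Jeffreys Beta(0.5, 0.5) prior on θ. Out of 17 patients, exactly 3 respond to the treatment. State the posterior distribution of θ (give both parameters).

Posterior: Beta(3.5, 14.5)

Observing 3 successes and 14 failures updates Beta(0.5, 0.5) by adding the success and failure counts to the two shape parameters: α = 0.5+3 = 3.5, β = 0.5+14 = 14.5.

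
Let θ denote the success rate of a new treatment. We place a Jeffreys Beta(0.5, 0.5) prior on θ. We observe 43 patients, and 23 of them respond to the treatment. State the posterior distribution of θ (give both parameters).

Posterior: Beta(23.5, 20.5)

The binomial likelihood is conjugate to the Beta prior: with 23 successes and 20 failures, the posterior is Beta(0.5+23, 0.5+20) = Beta(23.5, 20.5).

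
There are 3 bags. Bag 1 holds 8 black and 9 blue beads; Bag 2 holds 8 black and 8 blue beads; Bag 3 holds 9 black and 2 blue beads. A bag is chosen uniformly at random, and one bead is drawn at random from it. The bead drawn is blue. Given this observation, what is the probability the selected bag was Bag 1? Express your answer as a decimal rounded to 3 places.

Posterior probability ≈ 0.437

Tabulate prior·likelihood by source: [1] prior 0.333333, lik 0.5294, product 0.1765; [2] prior 0.333333, lik 0.5, product 0.1667; [3] prior 0.333333, lik 0.1818, product 0.06061.
Normalizing constant = 0.40374; the posterior for Bag 1 is its product over the sum, 0.1765/0.40374 = 0.437.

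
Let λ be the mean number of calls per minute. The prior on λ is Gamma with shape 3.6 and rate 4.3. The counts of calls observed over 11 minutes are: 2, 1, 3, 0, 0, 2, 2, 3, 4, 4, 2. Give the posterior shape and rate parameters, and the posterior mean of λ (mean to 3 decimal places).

Posterior: Gamma(shape=26.6, rate=15.3); mean ≈ 1.739

Total count ∑xᵢ = 23 over n = 11 minutes.
Gamma is conjugate to the Poisson likelihood: posterior is Gamma(shape = 3.6+23 = 26.6, rate = 4.3+11 = 15.3).
E[λ | data] = 26.6/15.3 = 1.739.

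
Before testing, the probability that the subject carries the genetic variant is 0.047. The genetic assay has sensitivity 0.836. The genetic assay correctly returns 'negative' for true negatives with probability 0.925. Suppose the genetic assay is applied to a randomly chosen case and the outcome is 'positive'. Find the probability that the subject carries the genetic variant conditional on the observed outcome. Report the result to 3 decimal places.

P(H | E) ≈ 0.355

Write H for 'the subject carries the genetic variant'. Prior odds H:¬H = 0.047/0.953 = 0.049318. For the 'positive' outcome, the likelihood ratio is 0.836/0.075 = 11.147.
Posterior odds = 0.049318 × 11.147 = 0.54973, so P(H|E) = 0.54973/(1+0.54973) = 0.355.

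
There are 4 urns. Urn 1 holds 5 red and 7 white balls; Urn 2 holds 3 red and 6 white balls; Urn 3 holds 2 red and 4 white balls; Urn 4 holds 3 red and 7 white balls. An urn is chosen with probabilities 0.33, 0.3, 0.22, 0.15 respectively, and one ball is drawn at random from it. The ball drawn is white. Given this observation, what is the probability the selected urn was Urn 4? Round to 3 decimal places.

Posterior probability ≈ 0.163

Tabulate prior·likelihood by source: [1] prior 0.33, lik 0.5833, product 0.1925; [2] prior 0.3, lik 0.6667, product 0.2000; [3] prior 0.22, lik 0.6667, product 0.1467; [4] prior 0.15, lik 0.7, product 0.1050.
Normalizing constant = 0.64417; the posterior for Urn 4 is its product over the sum, 0.1050/0.64417 = 0.163.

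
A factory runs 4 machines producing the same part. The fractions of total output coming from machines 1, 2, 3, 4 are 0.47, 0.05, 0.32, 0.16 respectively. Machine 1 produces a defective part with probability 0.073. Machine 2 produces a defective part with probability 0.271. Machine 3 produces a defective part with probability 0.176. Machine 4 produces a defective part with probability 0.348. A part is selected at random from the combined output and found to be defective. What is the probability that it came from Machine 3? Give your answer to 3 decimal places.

Posterior probability ≈ 0.352

P(defective|M1) = 0.073; P(defective|M2) = 0.271; P(defective|M3) = 0.176; P(defective|M4) = 0.348.
Prior × likelihood for each source: 0.47·0.073=0.03431, 0.05·0.271=0.01355, 0.32·0.176=0.05632, 0.16·0.348=0.05568. Summing gives P(defective) = 0.15986.
P(Machine 3 | defective) = 0.05632 / 0.15986 = 0.352.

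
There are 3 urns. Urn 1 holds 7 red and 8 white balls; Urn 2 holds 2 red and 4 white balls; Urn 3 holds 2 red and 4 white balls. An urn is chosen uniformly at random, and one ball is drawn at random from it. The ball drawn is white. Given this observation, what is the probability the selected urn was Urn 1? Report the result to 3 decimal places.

Tabulate prior·likelihood by source: [1] prior 0.333333, lik 0.5333, product 0.1778; [2] prior 0.333333, lik 0.6667, product 0.2222; [3] prior 0.333333, lik 0.6667, product 0.2222.
Normalizing constant = 0.62222; the posterior for Urn 1 is its product over the sum, 0.1778/0.62222 = 0.286.

Posterior probability ≈ 0.286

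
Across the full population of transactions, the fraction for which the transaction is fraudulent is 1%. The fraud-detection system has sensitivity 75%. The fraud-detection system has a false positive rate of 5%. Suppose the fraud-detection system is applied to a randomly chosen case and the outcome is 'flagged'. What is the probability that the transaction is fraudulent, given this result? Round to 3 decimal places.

Write H for 'the transaction is fraudulent'. Prior odds H:¬H = 0.01/0.99 = 0.010101. For the 'flagged' outcome, the likelihood ratio is 0.75/0.05 = 15.000.
Posterior odds = 0.010101 × 15.000 = 0.15152, so P(H|E) = 0.15152/(1+0.15152) = 0.132.

P(H | E) ≈ 0.132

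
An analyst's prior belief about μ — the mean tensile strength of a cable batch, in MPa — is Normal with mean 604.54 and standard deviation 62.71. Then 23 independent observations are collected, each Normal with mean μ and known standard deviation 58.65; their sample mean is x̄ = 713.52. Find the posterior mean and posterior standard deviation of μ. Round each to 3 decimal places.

With known σ, the Normal prior is conjugate. Weight on the data is w = (n/σ²)/(n/σ² + 1/τ₀²) = 0.00668639/(0.00668639+0.00025429) = 0.96336.
Posterior mean = w·x̄ + (1−w)·μ₀ = 0.96336·713.52 + 0.036637·604.54 = 709.527. Posterior variance = 1/(0.00668639+0.00025429) = 144.078, so SD = 12.003.

Posterior mean ≈ 709.527; posterior SD ≈ 12.003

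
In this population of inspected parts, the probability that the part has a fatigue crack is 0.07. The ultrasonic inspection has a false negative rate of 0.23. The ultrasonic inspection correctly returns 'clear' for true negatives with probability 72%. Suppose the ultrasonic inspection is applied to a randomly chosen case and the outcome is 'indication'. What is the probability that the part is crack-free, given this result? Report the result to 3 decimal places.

P(¬H | E) ≈ 0.829

Let H be the event that the part has a fatigue crack. P(H) = 0.07, so P(¬H) = 0.93. With E the 'indication' result, P(E|H) = 0.77 and P(E|¬H) = 0.28.
P(E) = 0.77·0.07 + 0.28·0.93 = 0.053900 + 0.26040 = 0.31430.
By Bayes' theorem, P(H|E) = 0.053900 / 0.31430 = 0.171. Hence P(¬H|E) = 1 − 0.171 = 0.829.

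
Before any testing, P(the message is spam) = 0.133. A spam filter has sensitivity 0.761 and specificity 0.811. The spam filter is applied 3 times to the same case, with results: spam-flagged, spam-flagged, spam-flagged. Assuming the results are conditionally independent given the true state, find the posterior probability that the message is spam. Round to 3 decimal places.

With H the event that the message is spam, the joint likelihood of the observed sequence is P(data|H) = 0.761·0.761·0.761 = 0.44071 and P(data|¬H) = 0.189·0.189·0.189 = 0.0067513.
Bayes: P(H|data) = 0.133·0.44071 / (0.133·0.44071 + 0.867·0.0067513) = 0.058615/0.064468 = 0.9092.

Posterior P(H) ≈ 0.909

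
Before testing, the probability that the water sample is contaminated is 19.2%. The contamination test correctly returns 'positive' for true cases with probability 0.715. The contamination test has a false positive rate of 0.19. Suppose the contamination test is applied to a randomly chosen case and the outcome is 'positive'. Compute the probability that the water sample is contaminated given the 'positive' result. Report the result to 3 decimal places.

Let H be the event that the water sample is contaminated. P(H) = 0.192, so P(¬H) = 0.808. With E the 'positive' result, P(E|H) = 0.715 and P(E|¬H) = 0.19.
P(E) = 0.715·0.192 + 0.19·0.808 = 0.13728 + 0.15352 = 0.29080.
By Bayes' theorem, P(H|E) = 0.13728 / 0.29080 = 0.472.

P(H | E) ≈ 0.472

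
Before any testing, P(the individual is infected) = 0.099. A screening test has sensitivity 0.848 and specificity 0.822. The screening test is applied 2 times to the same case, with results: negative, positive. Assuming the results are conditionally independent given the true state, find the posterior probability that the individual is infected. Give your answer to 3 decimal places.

Posterior P(H) ≈ 0.088

With H the event that the individual is infected, the joint likelihood of the observed sequence is P(data|H) = 0.152·0.848 = 0.12890 and P(data|¬H) = 0.822·0.178 = 0.14632.
Bayes: P(H|data) = 0.099·0.12890 / (0.099·0.12890 + 0.901·0.14632) = 0.012761/0.14459 = 0.0883.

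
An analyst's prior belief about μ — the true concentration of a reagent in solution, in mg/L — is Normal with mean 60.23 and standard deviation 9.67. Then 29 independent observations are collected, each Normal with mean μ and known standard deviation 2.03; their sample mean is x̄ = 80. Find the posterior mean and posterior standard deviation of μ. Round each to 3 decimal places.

With known σ, the Normal prior is conjugate. Weight on the data is w = (n/σ²)/(n/σ² + 1/τ₀²) = 7.03730/(7.03730+0.0106942) = 0.99848.
Posterior mean = w·x̄ + (1−w)·μ₀ = 0.99848·80 + 0.0015173·60.23 = 79.970. Posterior variance = 1/(7.03730+0.0106942) = 0.141884, so SD = 0.377.

Posterior mean ≈ 79.970; posterior SD ≈ 0.377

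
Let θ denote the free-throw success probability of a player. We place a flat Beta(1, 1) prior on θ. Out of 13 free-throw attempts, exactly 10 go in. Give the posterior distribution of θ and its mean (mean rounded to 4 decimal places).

Posterior: Beta(11, 4); mean ≈ 0.7333

The binomial likelihood is conjugate to the Beta prior: with 10 successes and 3 failures, the posterior is Beta(1+10, 1+3) = Beta(11, 4).
E[θ | data] = 11/(11+4) = 0.7333.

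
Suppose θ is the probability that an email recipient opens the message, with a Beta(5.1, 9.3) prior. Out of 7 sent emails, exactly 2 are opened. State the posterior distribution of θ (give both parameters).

The binomial likelihood is conjugate to the Beta prior: with 2 successes and 5 failures, the posterior is Beta(5.1+2, 9.3+5) = Beta(7.1, 14.3).

Posterior: Beta(7.1, 14.3)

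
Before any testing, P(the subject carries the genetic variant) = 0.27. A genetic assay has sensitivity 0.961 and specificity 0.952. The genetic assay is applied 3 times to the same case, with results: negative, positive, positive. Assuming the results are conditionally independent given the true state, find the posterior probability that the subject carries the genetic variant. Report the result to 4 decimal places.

Posterior P(H) ≈ 0.8586

Let H be the event that the subject carries the genetic variant; start with P(H) = 0.27. P('positive'|H) = 0.961, P('positive'|¬H) = 0.048.
Update on result 1 ('negative'): P(H) ← 0.039·0.2700 / (0.039·0.2700 + 0.952·0.7300) = 0.010530/0.70549 = 0.0149.
Update on result 2 ('positive'): P(H) ← 0.961·0.0149 / (0.961·0.0149 + 0.048·0.9851) = 0.014344/0.061627 = 0.2327.
Update on result 3 ('positive'): P(H) ← 0.961·0.2327 / (0.961·0.2327 + 0.048·0.7673) = 0.22367/0.26050 = 0.8586.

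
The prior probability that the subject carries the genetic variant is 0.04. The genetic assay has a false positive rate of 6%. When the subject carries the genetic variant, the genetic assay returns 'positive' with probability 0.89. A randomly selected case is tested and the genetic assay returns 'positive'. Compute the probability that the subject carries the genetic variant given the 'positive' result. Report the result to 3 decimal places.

P(H | E) ≈ 0.382

Let H be the event that the subject carries the genetic variant. P(H) = 0.04, so P(¬H) = 0.96. With E the 'positive' result, P(E|H) = 0.89 and P(E|¬H) = 0.06.
P(E) = 0.89·0.04 + 0.06·0.96 = 0.035600 + 0.057600 = 0.093200.
By Bayes' theorem, P(H|E) = 0.035600 / 0.093200 = 0.382.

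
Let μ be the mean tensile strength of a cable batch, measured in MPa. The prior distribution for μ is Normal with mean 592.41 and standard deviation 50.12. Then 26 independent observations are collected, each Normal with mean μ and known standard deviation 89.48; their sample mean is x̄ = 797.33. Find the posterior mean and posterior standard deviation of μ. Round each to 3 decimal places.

With known σ, the Normal prior is conjugate. Weight on the data is w = (n/σ²)/(n/σ² + 1/τ₀²) = 0.00324729/(0.00324729+0.00039809) = 0.89080.
Posterior mean = w·x̄ + (1−w)·μ₀ = 0.89080·797.33 + 0.10920·592.41 = 774.952. Posterior variance = 1/(0.00324729+0.00039809) = 274.320, so SD = 16.563.

Posterior mean ≈ 774.952; posterior SD ≈ 16.563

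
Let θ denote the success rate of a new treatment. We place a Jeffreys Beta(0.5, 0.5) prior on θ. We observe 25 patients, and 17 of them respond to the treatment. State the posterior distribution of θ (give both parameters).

Posterior: Beta(17.5, 8.5)

Observing 17 successes and 8 failures updates Beta(0.5, 0.5) by adding the success and failure counts to the two shape parameters: α = 0.5+17 = 17.5, β = 0.5+8 = 8.5.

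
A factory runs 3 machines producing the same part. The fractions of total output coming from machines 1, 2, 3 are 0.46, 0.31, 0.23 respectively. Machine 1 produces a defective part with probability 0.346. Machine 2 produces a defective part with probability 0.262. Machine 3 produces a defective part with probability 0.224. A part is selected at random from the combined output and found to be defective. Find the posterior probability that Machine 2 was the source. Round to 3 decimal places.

P(defective|M1) = 0.346; P(defective|M2) = 0.262; P(defective|M3) = 0.224.
Prior × likelihood for each source: 0.46·0.346=0.1592, 0.31·0.262=0.08122, 0.23·0.224=0.05152. Summing gives P(defective) = 0.29190.
P(Machine 2 | defective) = 0.08122 / 0.29190 = 0.278.

Posterior probability ≈ 0.278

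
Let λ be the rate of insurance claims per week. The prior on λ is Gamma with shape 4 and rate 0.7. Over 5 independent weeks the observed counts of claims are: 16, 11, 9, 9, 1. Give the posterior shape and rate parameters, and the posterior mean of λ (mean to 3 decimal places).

The Poisson likelihood adds the total count to the shape and the number of exposure periods to the rate. Here ∑xᵢ = 46 and n = 5, so shape 4→50 and rate 0.7→5.7.
Posterior mean = shape/rate = 50/5.7 = 8.772.

Posterior: Gamma(shape=50, rate=5.7); mean ≈ 8.772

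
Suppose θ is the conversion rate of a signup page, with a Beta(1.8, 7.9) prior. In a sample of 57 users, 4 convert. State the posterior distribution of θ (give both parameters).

The binomial likelihood is conjugate to the Beta prior: with 4 successes and 53 failures, the posterior is Beta(1.8+4, 7.9+53) = Beta(5.8, 60.9).

Posterior: Beta(5.8, 60.9)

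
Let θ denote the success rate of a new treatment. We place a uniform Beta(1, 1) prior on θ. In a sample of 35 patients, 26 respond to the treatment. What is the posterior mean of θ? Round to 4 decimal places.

The binomial likelihood is conjugate to the Beta prior: with 26 successes and 9 failures, the posterior is Beta(1+26, 1+9) = Beta(27, 10).
E[θ | data] = 27/(27+10) = 0.7297.

Posterior mean ≈ 0.7297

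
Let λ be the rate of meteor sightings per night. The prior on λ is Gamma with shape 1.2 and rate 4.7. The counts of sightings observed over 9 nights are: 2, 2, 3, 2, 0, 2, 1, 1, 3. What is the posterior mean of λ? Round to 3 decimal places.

Posterior mean ≈ 1.255

The Poisson likelihood adds the total count to the shape and the number of exposure periods to the rate. Here ∑xᵢ = 16 and n = 9, so shape 1.2→17.2 and rate 4.7→13.7.
Posterior mean = shape/rate = 17.2/13.7 = 1.255.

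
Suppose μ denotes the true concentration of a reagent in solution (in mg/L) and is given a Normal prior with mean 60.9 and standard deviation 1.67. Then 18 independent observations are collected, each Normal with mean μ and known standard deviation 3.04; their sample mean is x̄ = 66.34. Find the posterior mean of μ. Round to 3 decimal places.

Posterior mean ≈ 65.494

With known σ, the Normal prior is conjugate. Weight on the data is w = (n/σ²)/(n/σ² + 1/τ₀²) = 1.94771/(1.94771+0.358564) = 0.84453.
Posterior mean = w·x̄ + (1−w)·μ₀ = 0.84453·66.34 + 0.15547·60.9 = 65.494.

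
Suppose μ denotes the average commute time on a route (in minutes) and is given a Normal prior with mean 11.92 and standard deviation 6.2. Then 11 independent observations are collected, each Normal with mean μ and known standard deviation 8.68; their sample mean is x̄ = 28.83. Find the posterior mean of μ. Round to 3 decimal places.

With known σ, the Normal prior is conjugate. Weight on the data is w = (n/σ²)/(n/σ² + 1/τ₀²) = 0.146000/(0.146000+0.0260146) = 0.84877.
Posterior mean = w·x̄ + (1−w)·μ₀ = 0.84877·28.83 + 0.15123·11.92 = 26.273.

Posterior mean ≈ 26.273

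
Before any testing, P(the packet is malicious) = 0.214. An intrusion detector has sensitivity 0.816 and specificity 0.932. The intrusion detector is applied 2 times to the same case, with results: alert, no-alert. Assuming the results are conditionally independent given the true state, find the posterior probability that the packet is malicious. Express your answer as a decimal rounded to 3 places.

Posterior P(H) ≈ 0.392

Let H be the event that the packet is malicious; start with P(H) = 0.214. P('alert'|H) = 0.816, P('alert'|¬H) = 0.068.
Update on result 1 ('alert'): P(H) ← 0.816·0.2140 / (0.816·0.2140 + 0.068·0.7860) = 0.17462/0.22807 = 0.7657.
Update on result 2 ('no-alert'): P(H) ← 0.184·0.7657 / (0.184·0.7657 + 0.932·0.2343) = 0.14088/0.35929 = 0.3921.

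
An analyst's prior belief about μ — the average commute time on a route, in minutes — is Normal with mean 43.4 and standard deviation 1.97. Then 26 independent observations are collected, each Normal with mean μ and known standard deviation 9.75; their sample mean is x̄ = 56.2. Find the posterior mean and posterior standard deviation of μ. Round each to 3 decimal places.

Posterior mean ≈ 49.991; posterior SD ≈ 1.372

With known σ, the Normal prior is conjugate. Weight on the data is w = (n/σ²)/(n/σ² + 1/τ₀²) = 0.273504/(0.273504+0.257672) = 0.51490.
Posterior mean = w·x̄ + (1−w)·μ₀ = 0.51490·56.2 + 0.48510·43.4 = 49.991. Posterior variance = 1/(0.273504+0.257672) = 1.88261, so SD = 1.372.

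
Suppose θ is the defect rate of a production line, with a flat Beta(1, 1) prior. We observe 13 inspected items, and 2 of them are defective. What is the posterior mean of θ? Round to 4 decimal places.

The binomial likelihood is conjugate to the Beta prior: with 2 successes and 11 failures, the posterior is Beta(1+2, 1+11) = Beta(3, 12).
E[θ | data] = 3/(3+12) = 0.2000.

Posterior mean ≈ 0.2000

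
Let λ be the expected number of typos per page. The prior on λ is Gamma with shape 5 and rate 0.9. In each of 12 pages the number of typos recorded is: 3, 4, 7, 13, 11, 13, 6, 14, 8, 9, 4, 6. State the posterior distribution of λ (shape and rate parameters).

Total count ∑xᵢ = 98 over n = 12 pages.
Gamma is conjugate to the Poisson likelihood: posterior is Gamma(shape = 5+98 = 103, rate = 0.9+12 = 12.9).

Posterior: Gamma(shape=103, rate=12.9)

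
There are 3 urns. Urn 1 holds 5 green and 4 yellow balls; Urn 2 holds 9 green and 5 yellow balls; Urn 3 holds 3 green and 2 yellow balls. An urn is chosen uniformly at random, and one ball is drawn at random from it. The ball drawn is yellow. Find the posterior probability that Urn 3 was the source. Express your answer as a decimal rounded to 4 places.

Tabulate prior·likelihood by source: [1] prior 0.333333, lik 0.4444, product 0.1481; [2] prior 0.333333, lik 0.3571, product 0.1190; [3] prior 0.333333, lik 0.4, product 0.1333.
Normalizing constant = 0.40053; the posterior for Urn 3 is its product over the sum, 0.1333/0.40053 = 0.3329.

Posterior probability ≈ 0.3329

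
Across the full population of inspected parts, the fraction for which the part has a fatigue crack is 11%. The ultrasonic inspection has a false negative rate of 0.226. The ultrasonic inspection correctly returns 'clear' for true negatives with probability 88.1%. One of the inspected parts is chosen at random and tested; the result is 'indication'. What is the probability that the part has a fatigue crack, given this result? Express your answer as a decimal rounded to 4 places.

P(H | E) ≈ 0.4456

Write H for 'the part has a fatigue crack'. Prior odds H:¬H = 0.11/0.89 = 0.12360. For the 'indication' outcome, the likelihood ratio is 0.774/0.119 = 6.5042.
Posterior odds = 0.12360 × 6.5042 = 0.80389, so P(H|E) = 0.80389/(1+0.80389) = 0.4456.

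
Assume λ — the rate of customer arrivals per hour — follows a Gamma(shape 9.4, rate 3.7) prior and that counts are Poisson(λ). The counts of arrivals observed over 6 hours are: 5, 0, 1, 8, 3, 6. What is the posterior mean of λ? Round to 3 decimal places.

Posterior mean ≈ 3.340

Total count ∑xᵢ = 23 over n = 6 hours.
Gamma is conjugate to the Poisson likelihood: posterior is Gamma(shape = 9.4+23 = 32.4, rate = 3.7+6 = 9.7).
Posterior mean = shape/rate = 32.4/9.7 = 3.340.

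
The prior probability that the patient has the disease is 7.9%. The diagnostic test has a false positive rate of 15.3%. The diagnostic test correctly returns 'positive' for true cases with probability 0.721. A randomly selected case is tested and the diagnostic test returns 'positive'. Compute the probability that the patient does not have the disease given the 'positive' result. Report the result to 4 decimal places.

Let H be the event that the patient has the disease. P(H) = 0.079, so P(¬H) = 0.921. With E the 'positive' result, P(E|H) = 0.721 and P(E|¬H) = 0.153.
P(E) = 0.721·0.079 + 0.153·0.921 = 0.056959 + 0.14091 = 0.19787.
By Bayes' theorem, P(H|E) = 0.056959 / 0.19787 = 0.2879. Hence P(¬H|E) = 1 − 0.2879 = 0.7121.

P(¬H | E) ≈ 0.7121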